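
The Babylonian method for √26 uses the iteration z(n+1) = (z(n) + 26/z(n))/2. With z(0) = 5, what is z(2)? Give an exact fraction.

5201/1020

z(1) = (5 + 26/5)/2 = 51/10.
z(2) = (51/10 + 26/(51/10))/2 = 5201/1020.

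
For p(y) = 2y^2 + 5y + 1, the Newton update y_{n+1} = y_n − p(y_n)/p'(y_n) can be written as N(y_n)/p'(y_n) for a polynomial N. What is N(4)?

31

p'(y) = 4y + 5.
N(y) = y·p'(y) − p(y) = y·(4y + 5) − (2y^2 + 5y + 1) = 2y^2 − 1.
N(4) = 31.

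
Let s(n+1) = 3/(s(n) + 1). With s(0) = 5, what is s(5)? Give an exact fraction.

6/5

s(1) = 3/(5 + 1) = 1/2.
s(2) = 3/(1/2 + 1) = 2.
s(3) = 3/(2 + 1) = 1.
s(4) = 3/(1 + 1) = 3/2.
s(5) = 3/(3/2 + 1) = 6/5.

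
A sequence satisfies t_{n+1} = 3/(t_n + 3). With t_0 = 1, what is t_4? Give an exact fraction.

19/24

t_1 = 3/(1 + 3) = 3/4.
t_2 = 3/(3/4 + 3) = 4/5.
t_3 = 3/(4/5 + 3) = 15/19.
t_4 = 3/(15/19 + 3) = 19/24.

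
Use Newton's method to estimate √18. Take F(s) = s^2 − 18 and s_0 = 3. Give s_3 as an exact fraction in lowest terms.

F'(s) = 2s.
F(3) = −9, F'(3) = 6, so s_1 = 3 − (−9)/6 = 9/2.
F(9/2) = 9/4, F'(9/2) = 9, so s_2 = (9/2) − (9/4)/9 = 17/4.
F(17/4) = 1/16, F'(17/4) = 17/2, so s_3 = (17/4) − (1/16)/(17/2) = 577/136.

577/136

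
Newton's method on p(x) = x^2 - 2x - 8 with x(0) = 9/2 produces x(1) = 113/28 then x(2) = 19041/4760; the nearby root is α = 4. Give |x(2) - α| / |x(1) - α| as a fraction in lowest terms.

x(1) - α = 113/28 - 4 = 1/28, so |x(1) - α| = 1/28.
x(2) - α = 19041/4760 - 4 = 1/4760, so |x(2) - α| = 1/4760.
Ratio = (1/4760) / (1/28) = 1/170.

1/170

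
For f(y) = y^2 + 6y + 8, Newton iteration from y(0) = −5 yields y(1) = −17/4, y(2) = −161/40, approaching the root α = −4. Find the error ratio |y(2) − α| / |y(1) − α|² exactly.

2/5

y(1) − α = −17/4 − (−4) = −17/4 + 4 = −1/4, so |y(1) − α| = 1/4.
y(2) − α = −161/40 − (−4) = −161/40 + 4 = −1/40, so |y(2) − α| = 1/40.
|y(1) − α|² = 1/16.
Ratio = (1/40) / (1/16) = 2/5.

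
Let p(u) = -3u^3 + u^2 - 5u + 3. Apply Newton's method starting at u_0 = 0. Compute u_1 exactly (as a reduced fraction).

p'(u) = -9u^2 + 2u - 5.
p(0) = 3, p'(0) = -5, so u_1 = 0 - 3/(-5) = 3/5.

3/5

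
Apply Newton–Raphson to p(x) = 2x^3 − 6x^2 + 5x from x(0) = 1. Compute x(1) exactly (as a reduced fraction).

2

p'(x) = 6x^2 − 12x + 5.
p(1) = 1, p'(1) = −1, so x(1) = 1 − 1/(−1) = 2.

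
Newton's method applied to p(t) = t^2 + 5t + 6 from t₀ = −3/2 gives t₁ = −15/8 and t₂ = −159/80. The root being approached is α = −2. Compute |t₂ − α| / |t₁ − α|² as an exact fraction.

t₁ − α = −15/8 − (−2) = −15/8 + 2 = 1/8, so |t₁ − α| = 1/8.
t₂ − α = −159/80 − (−2) = −159/80 + 2 = 1/80, so |t₂ − α| = 1/80.
|t₁ − α|² = 1/64.
Ratio = (1/80) / (1/64) = 4/5.

4/5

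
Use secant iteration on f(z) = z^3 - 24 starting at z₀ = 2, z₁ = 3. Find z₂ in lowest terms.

54/19

f(2) = -16, f(3) = 3. z₂ = 3 - 3·(3 - 2)/(3 - (-16)) = 54/19.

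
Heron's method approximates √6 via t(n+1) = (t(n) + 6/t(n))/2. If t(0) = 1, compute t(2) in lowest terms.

t(1) = (1 + 6/1)/2 = 7/2.
t(2) = (7/2 + 6/(7/2))/2 = 73/28.

73/28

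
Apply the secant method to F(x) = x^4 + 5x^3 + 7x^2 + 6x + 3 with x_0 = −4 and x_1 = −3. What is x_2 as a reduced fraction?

−35/11

F(−4) = 27, F(−3) = −6. x_2 = (−3) − (−6)·((−3) − (−4))/((−6) − 27) = −35/11.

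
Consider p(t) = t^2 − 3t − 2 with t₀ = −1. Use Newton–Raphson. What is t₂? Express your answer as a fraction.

p'(t) = 2t − 3.
p(−1) = 2, p'(−1) = −5, so t₁ = (−1) − 2/(−5) = −3/5.
p(−3/5) = 4/25, p'(−3/5) = −21/5, so t₂ = (−3/5) − (4/25)/(−21/5) = −59/105.

−59/105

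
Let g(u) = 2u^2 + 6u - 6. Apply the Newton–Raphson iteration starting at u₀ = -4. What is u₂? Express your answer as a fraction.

-436/115

g'(u) = 4u + 6.
g(-4) = 2, g'(-4) = -10, so u₁ = (-4) - 2/(-10) = -19/5.
g(-19/5) = 2/25, g'(-19/5) = -46/5, so u₂ = (-19/5) - (2/25)/(-46/5) = -436/115.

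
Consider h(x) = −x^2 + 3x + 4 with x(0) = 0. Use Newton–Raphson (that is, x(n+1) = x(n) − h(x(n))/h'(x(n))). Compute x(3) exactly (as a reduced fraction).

−13108/13107

h'(x) = −2x + 3.
h(0) = 4, h'(0) = 3, so x(1) = 0 − 4/3 = −4/3.
h(−4/3) = −16/9, h'(−4/3) = 17/3, so x(2) = (−4/3) − (−16/9)/(17/3) = −52/51.
h(−52/51) = −256/2601, h'(−52/51) = 257/51, so x(3) = (−52/51) − (−256/2601)/(257/51) = −13108/13107.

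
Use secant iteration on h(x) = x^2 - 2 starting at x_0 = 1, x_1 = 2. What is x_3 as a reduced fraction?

7/5

h(1) = -1, h(2) = 2. x_2 = 2 - 2·(2 - 1)/(2 - (-1)) = 4/3.
h(2) = 2, h(4/3) = -2/9. x_3 = (4/3) - (-2/9)·((4/3) - 2)/((-2/9) - 2) = 7/5.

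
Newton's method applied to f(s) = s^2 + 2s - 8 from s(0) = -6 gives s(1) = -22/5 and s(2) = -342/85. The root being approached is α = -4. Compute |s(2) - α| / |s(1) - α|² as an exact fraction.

5/34

s(1) - α = -22/5 - (-4) = -22/5 + 4 = -2/5, so |s(1) - α| = 2/5.
s(2) - α = -342/85 - (-4) = -342/85 + 4 = -2/85, so |s(2) - α| = 2/85.
|s(1) - α|² = 4/25.
Ratio = (2/85) / (4/25) = 5/34.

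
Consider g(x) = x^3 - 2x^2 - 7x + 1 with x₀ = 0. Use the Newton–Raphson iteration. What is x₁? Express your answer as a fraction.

g'(x) = 3x^2 - 4x - 7.
g(0) = 1, g'(0) = -7, so x₁ = 0 - 1/(-7) = 1/7.

1/7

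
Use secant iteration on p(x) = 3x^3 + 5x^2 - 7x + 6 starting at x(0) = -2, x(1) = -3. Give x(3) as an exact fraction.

p(-2) = 16, p(-3) = -9. x(2) = (-3) - (-9)·((-3) - (-2))/((-9) - 16) = -66/25.
p(-3) = -9, p(-66/25) = 64512/15625. x(3) = (-66/25) - (64512/15625)·((-66/25) - (-3))/((64512/15625) - (-9)) = -62754/22793.

-62754/22793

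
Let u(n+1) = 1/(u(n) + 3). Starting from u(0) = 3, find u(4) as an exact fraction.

63/208

u(1) = 1/(3 + 3) = 1/6.
u(2) = 1/(1/6 + 3) = 6/19.
u(3) = 1/(6/19 + 3) = 19/63.
u(4) = 1/(19/63 + 3) = 63/208.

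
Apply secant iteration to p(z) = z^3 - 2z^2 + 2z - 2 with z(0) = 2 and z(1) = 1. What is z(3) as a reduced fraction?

p(2) = 2, p(1) = -1. z(2) = 1 - (-1)·(1 - 2)/((-1) - 2) = 4/3.
p(1) = -1, p(4/3) = -14/27. z(3) = (4/3) - (-14/27)·((4/3) - 1)/((-14/27) - (-1)) = 22/13.

22/13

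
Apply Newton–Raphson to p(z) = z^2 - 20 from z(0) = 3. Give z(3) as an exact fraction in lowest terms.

p'(z) = 2z.
p(3) = -11, p'(3) = 6, so z(1) = 3 - (-11)/6 = 29/6.
p(29/6) = 121/36, p'(29/6) = 29/3, so z(2) = (29/6) - (121/36)/(29/3) = 1561/348.
p(1561/348) = 14641/121104, p'(1561/348) = 1561/174, so z(3) = (1561/348) - (14641/121104)/(1561/174) = 4858801/1086456.

4858801/1086456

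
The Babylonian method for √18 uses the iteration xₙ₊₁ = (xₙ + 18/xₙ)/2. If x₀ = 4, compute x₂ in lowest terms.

x₁ = (4 + 18/4)/2 = 17/4.
x₂ = (17/4 + 18/(17/4))/2 = 577/136.

577/136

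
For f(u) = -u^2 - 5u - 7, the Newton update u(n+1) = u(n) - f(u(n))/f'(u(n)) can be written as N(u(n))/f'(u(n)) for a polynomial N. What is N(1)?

f'(u) = -2u - 5.
N(u) = u·f'(u) - f(u) = u·(-2u - 5) - (-u^2 - 5u - 7) = -u^2 + 7.
N(1) = 6.

6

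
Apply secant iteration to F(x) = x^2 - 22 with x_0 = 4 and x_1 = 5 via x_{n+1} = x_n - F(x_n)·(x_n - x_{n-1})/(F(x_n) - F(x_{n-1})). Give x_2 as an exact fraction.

F(4) = -6, F(5) = 3. x_2 = 5 - 3·(5 - 4)/(3 - (-6)) = 14/3.

14/3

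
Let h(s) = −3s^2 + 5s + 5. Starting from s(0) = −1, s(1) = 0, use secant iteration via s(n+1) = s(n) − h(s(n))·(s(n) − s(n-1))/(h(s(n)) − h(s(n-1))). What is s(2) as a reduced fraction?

h(−1) = −3, h(0) = 5. s(2) = 0 − 5·(0 − (−1))/(5 − (−3)) = −5/8.

−5/8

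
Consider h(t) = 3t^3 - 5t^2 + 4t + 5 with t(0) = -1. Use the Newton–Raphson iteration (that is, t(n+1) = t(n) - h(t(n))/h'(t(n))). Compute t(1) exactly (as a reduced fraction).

h'(t) = 9t^2 - 10t + 4.
h(-1) = -7, h'(-1) = 23, so t(1) = (-1) - (-7)/23 = -16/23.

-16/23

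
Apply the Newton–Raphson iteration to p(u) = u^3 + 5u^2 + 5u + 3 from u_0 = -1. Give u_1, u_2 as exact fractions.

u_1 = 0, u_2 = -3/5

p'(u) = 3u^2 + 10u + 5.
p(-1) = 2, p'(-1) = -2, so u_1 = (-1) - 2/(-2) = 0.
p(0) = 3, p'(0) = 5, so u_2 = 0 - 3/5 = -3/5.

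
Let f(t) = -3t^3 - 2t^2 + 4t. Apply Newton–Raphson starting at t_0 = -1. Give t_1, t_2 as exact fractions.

t_1 = -4, t_2 = -88/31

f'(t) = -9t^2 - 4t + 4.
f(-1) = -3, f'(-1) = -1, so t_1 = (-1) - (-3)/(-1) = -4.
f(-4) = 144, f'(-4) = -124, so t_2 = (-4) - 144/(-124) = -88/31.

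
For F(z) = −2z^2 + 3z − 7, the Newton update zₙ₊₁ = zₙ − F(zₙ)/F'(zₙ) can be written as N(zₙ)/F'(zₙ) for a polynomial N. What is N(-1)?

5

F'(z) = −4z + 3.
N(z) = z·F'(z) − F(z) = z·(−4z + 3) − (−2z^2 + 3z − 7) = −2z^2 + 7.
N(-1) = 5.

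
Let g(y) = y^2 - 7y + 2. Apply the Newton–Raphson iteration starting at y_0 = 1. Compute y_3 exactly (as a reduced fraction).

52049/174405

g'(y) = 2y - 7.
g(1) = -4, g'(1) = -5, so y_1 = 1 - (-4)/(-5) = 1/5.
g(1/5) = 16/25, g'(1/5) = -33/5, so y_2 = (1/5) - (16/25)/(-33/5) = 49/165.
g(49/165) = 256/27225, g'(49/165) = -1057/165, so y_3 = (49/165) - (256/27225)/(-1057/165) = 52049/174405.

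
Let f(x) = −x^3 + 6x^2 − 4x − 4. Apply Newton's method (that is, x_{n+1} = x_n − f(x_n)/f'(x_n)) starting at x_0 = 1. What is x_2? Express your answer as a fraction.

349/235

f'(x) = −3x^2 + 12x − 4.
f(1) = −3, f'(1) = 5, so x_1 = 1 − (−3)/5 = 8/5.
f(8/5) = 108/125, f'(8/5) = 188/25, so x_2 = (8/5) − (108/125)/(188/25) = 349/235.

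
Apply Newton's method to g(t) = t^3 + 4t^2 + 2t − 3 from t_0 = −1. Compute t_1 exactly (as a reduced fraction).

g'(t) = 3t^2 + 8t + 2.
g(−1) = −2, g'(−1) = −3, so t_1 = (−1) − (−2)/(−3) = −5/3.

−5/3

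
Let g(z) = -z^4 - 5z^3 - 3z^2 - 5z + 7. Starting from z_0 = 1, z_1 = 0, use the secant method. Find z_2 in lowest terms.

g(1) = -7, g(0) = 7. z_2 = 0 - 7·(0 - 1)/(7 - (-7)) = 1/2.

1/2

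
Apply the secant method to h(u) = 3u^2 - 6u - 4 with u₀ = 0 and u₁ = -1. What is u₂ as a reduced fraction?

-4/9

h(0) = -4, h(-1) = 5. u₂ = (-1) - 5·((-1) - 0)/(5 - (-4)) = -4/9.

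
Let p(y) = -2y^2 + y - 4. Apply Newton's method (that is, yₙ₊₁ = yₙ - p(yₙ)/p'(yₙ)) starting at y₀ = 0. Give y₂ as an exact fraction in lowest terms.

28/15

p'(y) = -4y + 1.
p(0) = -4, p'(0) = 1, so y₁ = 0 - (-4)/1 = 4.
p(4) = -32, p'(4) = -15, so y₂ = 4 - (-32)/(-15) = 28/15.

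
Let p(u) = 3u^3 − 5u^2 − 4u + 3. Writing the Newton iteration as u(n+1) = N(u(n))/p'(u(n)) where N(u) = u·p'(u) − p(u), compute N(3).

114

p'(u) = 9u^2 − 10u − 4.
N(u) = u·p'(u) − p(u) = u·(9u^2 − 10u − 4) − (3u^3 − 5u^2 − 4u + 3) = 6u^3 − 5u^2 − 3.
N(3) = 114.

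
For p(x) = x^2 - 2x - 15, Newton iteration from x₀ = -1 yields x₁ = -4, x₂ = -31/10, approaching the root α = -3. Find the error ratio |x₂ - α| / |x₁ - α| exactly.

1/10

x₁ - α = -4 - (-3) = -4 + 3 = -1, so |x₁ - α| = 1.
x₂ - α = -31/10 - (-3) = -31/10 + 3 = -1/10, so |x₂ - α| = 1/10.
Ratio = (1/10) / 1 = 1/10.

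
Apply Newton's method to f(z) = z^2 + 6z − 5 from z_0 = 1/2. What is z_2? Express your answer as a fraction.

89/120

f'(z) = 2z + 6.
f(1/2) = −7/4, f'(1/2) = 7, so z_1 = (1/2) − (−7/4)/7 = 3/4.
f(3/4) = 1/16, f'(3/4) = 15/2, so z_2 = (3/4) − (1/16)/(15/2) = 89/120.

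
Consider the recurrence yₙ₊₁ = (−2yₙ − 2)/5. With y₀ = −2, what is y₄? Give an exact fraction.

−206/625

y₁ = (−2·(−2) − 2)/5 = 2/5.
y₂ = (−2·(2/5) − 2)/5 = −14/25.
y₃ = (−2·(−14/25) − 2)/5 = −22/125.
y₄ = (−2·(−22/125) − 2)/5 = −206/625.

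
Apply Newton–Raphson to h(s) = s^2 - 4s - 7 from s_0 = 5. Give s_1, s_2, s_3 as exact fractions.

s_1 = 16/3, s_2 = 319/60, s_3 = 126961/23880

h'(s) = 2s - 4.
h(5) = -2, h'(5) = 6, so s_1 = 5 - (-2)/6 = 16/3.
h(16/3) = 1/9, h'(16/3) = 20/3, so s_2 = (16/3) - (1/9)/(20/3) = 319/60.
h(319/60) = 1/3600, h'(319/60) = 199/30, so s_3 = (319/60) - (1/3600)/(199/30) = 126961/23880.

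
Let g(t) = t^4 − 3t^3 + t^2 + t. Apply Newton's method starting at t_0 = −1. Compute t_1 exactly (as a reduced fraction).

g'(t) = 4t^3 − 9t^2 + 2t + 1.
g(−1) = 4, g'(−1) = −14, so t_1 = (−1) − 4/(−14) = −5/7.

−5/7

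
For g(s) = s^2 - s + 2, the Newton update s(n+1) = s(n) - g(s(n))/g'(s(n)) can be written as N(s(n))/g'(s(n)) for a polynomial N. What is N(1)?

g'(s) = 2s - 1.
N(s) = s·g'(s) - g(s) = s·(2s - 1) - (s^2 - s + 2) = s^2 - 2.
N(1) = -1.

-1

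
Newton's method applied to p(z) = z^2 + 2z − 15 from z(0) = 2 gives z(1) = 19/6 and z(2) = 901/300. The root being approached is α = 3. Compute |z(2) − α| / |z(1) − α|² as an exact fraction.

3/25

z(1) − α = 19/6 − 3 = 1/6, so |z(1) − α| = 1/6.
z(2) − α = 901/300 − 3 = 1/300, so |z(2) − α| = 1/300.
|z(1) − α|² = 1/36.
Ratio = (1/300) / (1/36) = 3/25.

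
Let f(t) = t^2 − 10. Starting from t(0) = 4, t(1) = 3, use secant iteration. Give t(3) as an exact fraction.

136/43

f(4) = 6, f(3) = −1. t(2) = 3 − (−1)·(3 − 4)/((−1) − 6) = 22/7.
f(3) = −1, f(22/7) = −6/49. t(3) = (22/7) − (−6/49)·((22/7) − 3)/((−6/49) − (−1)) = 136/43.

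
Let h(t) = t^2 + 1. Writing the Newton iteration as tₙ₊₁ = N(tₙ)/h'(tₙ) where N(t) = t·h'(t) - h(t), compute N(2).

h'(t) = 2t.
N(t) = t·h'(t) - h(t) = t·(2t) - (t^2 + 1) = t^2 - 1.
N(2) = 3.

3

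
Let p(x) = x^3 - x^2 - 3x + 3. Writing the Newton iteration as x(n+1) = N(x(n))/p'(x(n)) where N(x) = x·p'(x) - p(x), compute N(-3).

p'(x) = 3x^2 - 2x - 3.
N(x) = x·p'(x) - p(x) = x·(3x^2 - 2x - 3) - (x^3 - x^2 - 3x + 3) = 2x^3 - x^2 - 3.
N(-3) = -66.

-66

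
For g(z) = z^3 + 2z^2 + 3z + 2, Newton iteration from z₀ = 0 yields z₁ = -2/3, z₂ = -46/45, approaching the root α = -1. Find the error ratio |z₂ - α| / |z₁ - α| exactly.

1/15

z₁ - α = -2/3 - (-1) = -2/3 + 1 = 1/3, so |z₁ - α| = 1/3.
z₂ - α = -46/45 - (-1) = -46/45 + 1 = -1/45, so |z₂ - α| = 1/45.
Ratio = (1/45) / (1/3) = 1/15.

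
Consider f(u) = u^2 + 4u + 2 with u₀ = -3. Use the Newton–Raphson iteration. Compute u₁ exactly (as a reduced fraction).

f'(u) = 2u + 4.
f(-3) = -1, f'(-3) = -2, so u₁ = (-3) - (-1)/(-2) = -7/2.

-7/2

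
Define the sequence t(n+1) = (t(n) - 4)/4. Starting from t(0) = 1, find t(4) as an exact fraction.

-339/256

t(1) = (1 - 4)/4 = -3/4.
t(2) = ((-3/4) - 4)/4 = -19/16.
t(3) = ((-19/16) - 4)/4 = -83/64.
t(4) = ((-83/64) - 4)/4 = -339/256.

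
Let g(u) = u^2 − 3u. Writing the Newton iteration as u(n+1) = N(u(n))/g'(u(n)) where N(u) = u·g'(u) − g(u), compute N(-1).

1

g'(u) = 2u − 3.
N(u) = u·g'(u) − g(u) = u·(2u − 3) − (u^2 − 3u) = u^2.
N(-1) = 1.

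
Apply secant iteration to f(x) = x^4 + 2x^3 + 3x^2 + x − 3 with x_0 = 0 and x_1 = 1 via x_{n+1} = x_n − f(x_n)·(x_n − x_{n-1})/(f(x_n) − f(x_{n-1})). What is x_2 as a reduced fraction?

f(0) = −3, f(1) = 4. x_2 = 1 − 4·(1 − 0)/(4 − (−3)) = 3/7.

3/7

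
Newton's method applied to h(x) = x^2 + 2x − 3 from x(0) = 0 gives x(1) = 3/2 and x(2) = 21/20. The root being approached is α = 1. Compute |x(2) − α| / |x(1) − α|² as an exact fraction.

x(1) − α = 3/2 − 1 = 1/2, so |x(1) − α| = 1/2.
x(2) − α = 21/20 − 1 = 1/20, so |x(2) − α| = 1/20.
|x(1) − α|² = 1/4.
Ratio = (1/20) / (1/4) = 1/5.

1/5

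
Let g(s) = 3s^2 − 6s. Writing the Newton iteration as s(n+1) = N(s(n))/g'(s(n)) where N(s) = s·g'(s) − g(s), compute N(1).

3

g'(s) = 6s − 6.
N(s) = s·g'(s) − g(s) = s·(6s − 6) − (3s^2 − 6s) = 3s^2.
N(1) = 3.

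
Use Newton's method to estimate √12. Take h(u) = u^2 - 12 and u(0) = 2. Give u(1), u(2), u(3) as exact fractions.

h'(u) = 2u.
h(2) = -8, h'(2) = 4, so u(1) = 2 - (-8)/4 = 4.
h(4) = 4, h'(4) = 8, so u(2) = 4 - 4/8 = 7/2.
h(7/2) = 1/4, h'(7/2) = 7, so u(3) = (7/2) - (1/4)/7 = 97/28.

u(1) = 4, u(2) = 7/2, u(3) = 97/28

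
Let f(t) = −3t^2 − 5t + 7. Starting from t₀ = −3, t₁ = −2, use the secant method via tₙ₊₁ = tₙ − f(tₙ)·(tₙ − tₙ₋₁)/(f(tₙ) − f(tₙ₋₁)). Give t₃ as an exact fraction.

f(−3) = −5, f(−2) = 5. t₂ = (−2) − 5·((−2) − (−3))/(5 − (−5)) = −5/2.
f(−2) = 5, f(−5/2) = 3/4. t₃ = (−5/2) − (3/4)·((−5/2) − (−2))/((3/4) − 5) = −44/17.

−44/17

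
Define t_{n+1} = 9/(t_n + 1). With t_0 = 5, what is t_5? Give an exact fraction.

612/275

t_1 = 9/(5 + 1) = 3/2.
t_2 = 9/(3/2 + 1) = 18/5.
t_3 = 9/(18/5 + 1) = 45/23.
t_4 = 9/(45/23 + 1) = 207/68.
t_5 = 9/(207/68 + 1) = 612/275.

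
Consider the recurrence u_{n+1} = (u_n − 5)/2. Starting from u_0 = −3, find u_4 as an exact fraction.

u_1 = ((−3) − 5)/2 = −4.
u_2 = ((−4) − 5)/2 = −9/2.
u_3 = ((−9/2) − 5)/2 = −19/4.
u_4 = ((−19/4) − 5)/2 = −39/8.

−39/8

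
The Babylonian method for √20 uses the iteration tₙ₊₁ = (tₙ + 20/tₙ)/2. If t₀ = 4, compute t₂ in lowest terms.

161/36

t₁ = (4 + 20/4)/2 = 9/2.
t₂ = (9/2 + 20/(9/2))/2 = 161/36.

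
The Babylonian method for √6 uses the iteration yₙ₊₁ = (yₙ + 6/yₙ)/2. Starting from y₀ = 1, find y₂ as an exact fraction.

y₁ = (1 + 6/1)/2 = 7/2.
y₂ = (7/2 + 6/(7/2))/2 = 73/28.

73/28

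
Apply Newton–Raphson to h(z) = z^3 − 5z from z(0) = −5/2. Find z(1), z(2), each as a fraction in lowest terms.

h'(z) = 3z^2 − 5.
h(−5/2) = −25/8, h'(−5/2) = 55/4, so z(1) = (−5/2) − (−25/8)/(55/4) = −25/11.
h(−25/11) = −500/1331, h'(−25/11) = 1270/121, so z(2) = (−25/11) − (−500/1331)/(1270/121) = −3125/1397.

z(1) = −25/11, z(2) = −3125/1397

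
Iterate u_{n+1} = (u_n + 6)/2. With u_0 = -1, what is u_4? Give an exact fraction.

89/16

u_1 = ((-1) + 6)/2 = 5/2.
u_2 = ((5/2) + 6)/2 = 17/4.
u_3 = ((17/4) + 6)/2 = 41/8.
u_4 = ((41/8) + 6)/2 = 89/16.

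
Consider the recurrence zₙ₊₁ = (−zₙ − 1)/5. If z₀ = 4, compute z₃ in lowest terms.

z₁ = (−4 − 1)/5 = −1.
z₂ = (−(−1) − 1)/5 = 0.
z₃ = (−0 − 1)/5 = −1/5.

−1/5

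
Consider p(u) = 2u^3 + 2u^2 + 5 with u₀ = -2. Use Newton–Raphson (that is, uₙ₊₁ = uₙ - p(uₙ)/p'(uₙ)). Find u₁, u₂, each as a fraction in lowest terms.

p'(u) = 6u^2 + 4u.
p(-2) = -3, p'(-2) = 16, so u₁ = (-2) - (-3)/16 = -29/16.
p(-29/16) = -693/2048, p'(-29/16) = 1595/128, so u₂ = (-29/16) - (-693/2048)/(1595/128) = -2071/1160.

u₁ = -29/16, u₂ = -2071/1160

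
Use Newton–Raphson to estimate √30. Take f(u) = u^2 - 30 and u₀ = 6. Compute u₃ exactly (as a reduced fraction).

f'(u) = 2u.
f(6) = 6, f'(6) = 12, so u₁ = 6 - 6/12 = 11/2.
f(11/2) = 1/4, f'(11/2) = 11, so u₂ = (11/2) - (1/4)/11 = 241/44.
f(241/44) = 1/1936, f'(241/44) = 241/22, so u₃ = (241/44) - (1/1936)/(241/22) = 116161/21208.

116161/21208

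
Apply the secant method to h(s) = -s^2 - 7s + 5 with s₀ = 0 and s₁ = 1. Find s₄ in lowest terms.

h(0) = 5, h(1) = -3. s₂ = 1 - (-3)·(1 - 0)/((-3) - 5) = 5/8.
h(1) = -3, h(5/8) = 15/64. s₃ = (5/8) - (15/64)·((5/8) - 1)/((15/64) - (-3)) = 15/23.
h(5/8) = 15/64, h(15/23) = 5/529. s₄ = (15/23) - (5/529)·((15/23) - (5/8))/((5/529) - (15/64)) = 995/1523.

995/1523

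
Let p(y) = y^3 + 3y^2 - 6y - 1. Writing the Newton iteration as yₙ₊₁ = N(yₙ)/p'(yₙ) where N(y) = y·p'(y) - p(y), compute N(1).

6

p'(y) = 3y^2 + 6y - 6.
N(y) = y·p'(y) - p(y) = y·(3y^2 + 6y - 6) - (y^3 + 3y^2 - 6y - 1) = 2y^3 + 3y^2 + 1.
N(1) = 6.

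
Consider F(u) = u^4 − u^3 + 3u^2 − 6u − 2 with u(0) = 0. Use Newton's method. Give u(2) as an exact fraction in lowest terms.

−66/229

F'(u) = 4u^3 − 3u^2 + 6u − 6.
F(0) = −2, F'(0) = −6, so u(1) = 0 − (−2)/(−6) = −1/3.
F(−1/3) = 31/81, F'(−1/3) = −229/27, so u(2) = (−1/3) − (31/81)/(−229/27) = −66/229.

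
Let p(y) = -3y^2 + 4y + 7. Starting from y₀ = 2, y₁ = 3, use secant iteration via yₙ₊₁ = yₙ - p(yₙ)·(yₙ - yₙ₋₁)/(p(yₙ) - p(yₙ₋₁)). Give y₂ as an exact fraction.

p(2) = 3, p(3) = -8. y₂ = 3 - (-8)·(3 - 2)/((-8) - 3) = 25/11.

25/11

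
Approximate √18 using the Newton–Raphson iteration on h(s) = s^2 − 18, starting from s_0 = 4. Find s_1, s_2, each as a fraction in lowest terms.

h'(s) = 2s.
h(4) = −2, h'(4) = 8, so s_1 = 4 − (−2)/8 = 17/4.
h(17/4) = 1/16, h'(17/4) = 17/2, so s_2 = (17/4) − (1/16)/(17/2) = 577/136.

s_1 = 17/4, s_2 = 577/136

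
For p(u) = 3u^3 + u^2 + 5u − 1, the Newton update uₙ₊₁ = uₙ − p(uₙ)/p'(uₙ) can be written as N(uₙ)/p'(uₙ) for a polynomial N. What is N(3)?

p'(u) = 9u^2 + 2u + 5.
N(u) = u·p'(u) − p(u) = u·(9u^2 + 2u + 5) − (3u^3 + u^2 + 5u − 1) = 6u^3 + u^2 + 1.
N(3) = 172.

172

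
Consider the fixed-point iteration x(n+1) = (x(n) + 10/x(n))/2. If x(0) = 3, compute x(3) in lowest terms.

1039681/328776

x(1) = (3 + 10/3)/2 = 19/6.
x(2) = (19/6 + 10/(19/6))/2 = 721/228.
x(3) = (721/228 + 10/(721/228))/2 = 1039681/328776.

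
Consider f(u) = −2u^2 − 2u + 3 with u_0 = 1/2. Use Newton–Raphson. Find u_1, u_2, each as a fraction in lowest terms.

f'(u) = −4u − 2.
f(1/2) = 3/2, f'(1/2) = −4, so u_1 = (1/2) − (3/2)/(−4) = 7/8.
f(7/8) = −9/32, f'(7/8) = −11/2, so u_2 = (7/8) − (−9/32)/(−11/2) = 145/176.

u_1 = 7/8, u_2 = 145/176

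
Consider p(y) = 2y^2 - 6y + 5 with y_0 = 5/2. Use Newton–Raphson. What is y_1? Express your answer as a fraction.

15/8

p'(y) = 4y - 6.
p(5/2) = 5/2, p'(5/2) = 4, so y_1 = (5/2) - (5/2)/4 = 15/8.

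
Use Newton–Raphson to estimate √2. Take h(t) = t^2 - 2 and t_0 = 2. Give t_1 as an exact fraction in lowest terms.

3/2

h'(t) = 2t.
h(2) = 2, h'(2) = 4, so t_1 = 2 - 2/4 = 3/2.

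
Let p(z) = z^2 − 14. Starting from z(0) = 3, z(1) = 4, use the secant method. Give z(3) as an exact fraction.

p(3) = −5, p(4) = 2. z(2) = 4 − 2·(4 − 3)/(2 − (−5)) = 26/7.
p(4) = 2, p(26/7) = −10/49. z(3) = (26/7) − (−10/49)·((26/7) − 4)/((−10/49) − 2) = 101/27.

101/27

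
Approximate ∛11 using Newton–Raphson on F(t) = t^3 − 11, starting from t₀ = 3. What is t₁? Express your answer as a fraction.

65/27

F'(t) = 3t^2.
F(3) = 16, F'(3) = 27, so t₁ = 3 − 16/27 = 65/27.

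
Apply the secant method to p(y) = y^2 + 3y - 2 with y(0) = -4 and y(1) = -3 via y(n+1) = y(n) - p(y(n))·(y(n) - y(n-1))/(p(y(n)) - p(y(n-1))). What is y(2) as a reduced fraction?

-7/2

p(-4) = 2, p(-3) = -2. y(2) = (-3) - (-2)·((-3) - (-4))/((-2) - 2) = -7/2.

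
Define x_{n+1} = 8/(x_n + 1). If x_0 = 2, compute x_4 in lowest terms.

280/123

x_1 = 8/(2 + 1) = 8/3.
x_2 = 8/(8/3 + 1) = 24/11.
x_3 = 8/(24/11 + 1) = 88/35.
x_4 = 8/(88/35 + 1) = 280/123.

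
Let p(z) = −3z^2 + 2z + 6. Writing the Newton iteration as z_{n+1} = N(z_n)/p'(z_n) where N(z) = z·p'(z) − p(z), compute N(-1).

−9

p'(z) = −6z + 2.
N(z) = z·p'(z) − p(z) = z·(−6z + 2) − (−3z^2 + 2z + 6) = −3z^2 − 6.
N(-1) = −9.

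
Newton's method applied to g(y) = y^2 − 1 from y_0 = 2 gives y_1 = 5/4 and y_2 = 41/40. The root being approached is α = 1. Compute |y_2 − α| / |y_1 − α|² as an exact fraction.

2/5

y_1 − α = 5/4 − 1 = 1/4, so |y_1 − α| = 1/4.
y_2 − α = 41/40 − 1 = 1/40, so |y_2 − α| = 1/40.
|y_1 − α|² = 1/16.
Ratio = (1/40) / (1/16) = 2/5.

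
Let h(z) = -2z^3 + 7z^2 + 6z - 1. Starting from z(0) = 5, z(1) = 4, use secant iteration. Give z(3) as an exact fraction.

h(5) = -46, h(4) = 7. z(2) = 4 - 7·(4 - 5)/(7 - (-46)) = 219/53.
h(4) = 7, h(219/53) = 328762/148877. z(3) = (219/53) - (328762/148877)·((219/53) - 4)/((328762/148877) - 7) = 427307/101911.

427307/101911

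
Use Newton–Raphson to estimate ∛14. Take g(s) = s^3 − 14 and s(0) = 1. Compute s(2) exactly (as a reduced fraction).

4285/1152

g'(s) = 3s^2.
g(1) = −13, g'(1) = 3, so s(1) = 1 − (−13)/3 = 16/3.
g(16/3) = 3718/27, g'(16/3) = 256/3, so s(2) = (16/3) − (3718/27)/(256/3) = 4285/1152.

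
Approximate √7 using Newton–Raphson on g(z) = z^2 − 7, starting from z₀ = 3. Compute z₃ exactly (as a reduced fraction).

32257/12192

g'(z) = 2z.
g(3) = 2, g'(3) = 6, so z₁ = 3 − 2/6 = 8/3.
g(8/3) = 1/9, g'(8/3) = 16/3, so z₂ = (8/3) − (1/9)/(16/3) = 127/48.
g(127/48) = 1/2304, g'(127/48) = 127/24, so z₃ = (127/48) − (1/2304)/(127/24) = 32257/12192.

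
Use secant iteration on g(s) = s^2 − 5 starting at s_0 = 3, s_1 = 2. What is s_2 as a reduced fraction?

11/5

g(3) = 4, g(2) = −1. s_2 = 2 − (−1)·(2 − 3)/((−1) − 4) = 11/5.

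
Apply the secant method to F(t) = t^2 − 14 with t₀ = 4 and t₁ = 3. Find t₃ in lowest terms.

F(4) = 2, F(3) = −5. t₂ = 3 − (−5)·(3 − 4)/((−5) − 2) = 26/7.
F(3) = −5, F(26/7) = −10/49. t₃ = (26/7) − (−10/49)·((26/7) − 3)/((−10/49) − (−5)) = 176/47.

176/47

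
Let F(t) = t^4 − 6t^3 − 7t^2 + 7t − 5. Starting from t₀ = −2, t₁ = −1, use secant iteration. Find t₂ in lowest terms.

−41/29

F(−2) = 17, F(−1) = −12. t₂ = (−1) − (−12)·((−1) − (−2))/((−12) − 17) = −41/29.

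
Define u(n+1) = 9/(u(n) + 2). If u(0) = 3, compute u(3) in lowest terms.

171/83

u(1) = 9/(3 + 2) = 9/5.
u(2) = 9/(9/5 + 2) = 45/19.
u(3) = 9/(45/19 + 2) = 171/83.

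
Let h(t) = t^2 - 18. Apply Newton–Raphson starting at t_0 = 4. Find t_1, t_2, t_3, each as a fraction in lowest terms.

h'(t) = 2t.
h(4) = -2, h'(4) = 8, so t_1 = 4 - (-2)/8 = 17/4.
h(17/4) = 1/16, h'(17/4) = 17/2, so t_2 = (17/4) - (1/16)/(17/2) = 577/136.
h(577/136) = 1/18496, h'(577/136) = 577/68, so t_3 = (577/136) - (1/18496)/(577/68) = 665857/156944.

t_1 = 17/4, t_2 = 577/136, t_3 = 665857/156944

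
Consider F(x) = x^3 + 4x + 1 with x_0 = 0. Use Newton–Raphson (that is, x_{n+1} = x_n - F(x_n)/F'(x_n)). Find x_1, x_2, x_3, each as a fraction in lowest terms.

F'(x) = 3x^2 + 4.
F(0) = 1, F'(0) = 4, so x_1 = 0 - 1/4 = -1/4.
F(-1/4) = -1/64, F'(-1/4) = 67/16, so x_2 = (-1/4) - (-1/64)/(67/16) = -33/134.
F(-33/134) = -25/2406104, F'(-33/134) = 75091/17956, so x_3 = (-33/134) - (-25/2406104)/(75091/17956) = -1238989/5031097.

x_1 = -1/4, x_2 = -33/134, x_3 = -1238989/5031097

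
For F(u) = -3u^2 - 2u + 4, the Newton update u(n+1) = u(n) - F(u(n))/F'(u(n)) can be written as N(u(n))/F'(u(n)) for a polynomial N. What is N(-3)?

-31

F'(u) = -6u - 2.
N(u) = u·F'(u) - F(u) = u·(-6u - 2) - (-3u^2 - 2u + 4) = -3u^2 - 4.
N(-3) = -31.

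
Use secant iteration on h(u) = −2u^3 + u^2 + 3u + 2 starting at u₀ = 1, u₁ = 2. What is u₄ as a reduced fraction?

69/40

h(1) = 4, h(2) = −4. u₂ = 2 − (−4)·(2 − 1)/((−4) − 4) = 3/2.
h(2) = −4, h(3/2) = 2. u₃ = (3/2) − 2·((3/2) − 2)/(2 − (−4)) = 5/3.
h(3/2) = 2, h(5/3) = 14/27. u₄ = (5/3) − (14/27)·((5/3) − (3/2))/((14/27) − 2) = 69/40.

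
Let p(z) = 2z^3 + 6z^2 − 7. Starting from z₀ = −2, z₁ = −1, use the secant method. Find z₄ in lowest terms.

p(−2) = 1, p(−1) = −3. z₂ = (−1) − (−3)·((−1) − (−2))/((−3) − 1) = −7/4.
p(−1) = −3, p(−7/4) = 21/32. z₃ = (−7/4) − (21/32)·((−7/4) − (−1))/((21/32) − (−3)) = −21/13.
p(−7/4) = 21/32, p(−21/13) = 497/2197. z₄ = (−21/13) − (497/2197)·((−21/13) − (−7/4))/((497/2197) − (21/32)) = −953/617.

−953/617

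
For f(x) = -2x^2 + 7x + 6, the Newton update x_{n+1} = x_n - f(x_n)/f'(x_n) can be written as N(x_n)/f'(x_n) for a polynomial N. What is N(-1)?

-8

f'(x) = -4x + 7.
N(x) = x·f'(x) - f(x) = x·(-4x + 7) - (-2x^2 + 7x + 6) = -2x^2 - 6.
N(-1) = -8.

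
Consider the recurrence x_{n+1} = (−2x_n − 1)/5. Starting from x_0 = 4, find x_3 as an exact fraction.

−51/125

x_1 = (−2·4 − 1)/5 = −9/5.
x_2 = (−2·(−9/5) − 1)/5 = 13/25.
x_3 = (−2·(13/25) − 1)/5 = −51/125.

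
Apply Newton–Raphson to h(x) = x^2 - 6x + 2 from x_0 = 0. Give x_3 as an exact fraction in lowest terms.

4319/12192

h'(x) = 2x - 6.
h(0) = 2, h'(0) = -6, so x_1 = 0 - 2/(-6) = 1/3.
h(1/3) = 1/9, h'(1/3) = -16/3, so x_2 = (1/3) - (1/9)/(-16/3) = 17/48.
h(17/48) = 1/2304, h'(17/48) = -127/24, so x_3 = (17/48) - (1/2304)/(-127/24) = 4319/12192.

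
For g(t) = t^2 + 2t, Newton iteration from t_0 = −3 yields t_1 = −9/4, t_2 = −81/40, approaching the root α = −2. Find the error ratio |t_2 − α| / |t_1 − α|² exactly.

t_1 − α = −9/4 − (−2) = −9/4 + 2 = −1/4, so |t_1 − α| = 1/4.
t_2 − α = −81/40 − (−2) = −81/40 + 2 = −1/40, so |t_2 − α| = 1/40.
|t_1 − α|² = 1/16.
Ratio = (1/40) / (1/16) = 2/5.

2/5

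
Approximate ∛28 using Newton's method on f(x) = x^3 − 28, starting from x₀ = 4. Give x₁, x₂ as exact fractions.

f'(x) = 3x^2.
f(4) = 36, f'(4) = 48, so x₁ = 4 − 36/48 = 13/4.
f(13/4) = 405/64, f'(13/4) = 507/16, so x₂ = (13/4) − (405/64)/(507/16) = 1031/338.

x₁ = 13/4, x₂ = 1031/338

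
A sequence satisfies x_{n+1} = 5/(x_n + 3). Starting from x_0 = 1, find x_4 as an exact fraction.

355/298

x_1 = 5/(1 + 3) = 5/4.
x_2 = 5/(5/4 + 3) = 20/17.
x_3 = 5/(20/17 + 3) = 85/71.
x_4 = 5/(85/71 + 3) = 355/298.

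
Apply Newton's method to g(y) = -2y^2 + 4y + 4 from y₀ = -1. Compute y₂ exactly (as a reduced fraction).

-41/56

g'(y) = -4y + 4.
g(-1) = -2, g'(-1) = 8, so y₁ = (-1) - (-2)/8 = -3/4.
g(-3/4) = -1/8, g'(-3/4) = 7, so y₂ = (-3/4) - (-1/8)/7 = -41/56.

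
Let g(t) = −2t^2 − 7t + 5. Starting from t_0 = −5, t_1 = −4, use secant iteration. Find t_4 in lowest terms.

g(−5) = −10, g(−4) = 1. t_2 = (−4) − 1·((−4) − (−5))/(1 − (−10)) = −45/11.
g(−4) = 1, g(−45/11) = 20/121. t_3 = (−45/11) − (20/121)·((−45/11) − (−4))/((20/121) − 1) = −415/101.
g(−45/11) = 20/121, g(−415/101) = −40/10201. t_4 = (−415/101) − (−40/10201)·((−415/101) − (−45/11))/((−40/10201) − (20/121)) = −42905/10443.

−42905/10443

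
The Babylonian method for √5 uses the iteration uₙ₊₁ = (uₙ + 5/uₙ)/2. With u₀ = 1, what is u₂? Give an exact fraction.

7/3

u₁ = (1 + 5/1)/2 = 3.
u₂ = (3 + 5/3)/2 = 7/3.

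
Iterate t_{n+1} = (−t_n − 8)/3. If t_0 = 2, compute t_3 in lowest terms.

−58/27

t_1 = (−2 − 8)/3 = −10/3.
t_2 = (−(−10/3) − 8)/3 = −14/9.
t_3 = (−(−14/9) − 8)/3 = −58/27.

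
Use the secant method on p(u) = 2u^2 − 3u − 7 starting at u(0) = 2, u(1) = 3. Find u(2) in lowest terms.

p(2) = −5, p(3) = 2. u(2) = 3 − 2·(3 − 2)/(2 − (−5)) = 19/7.

19/7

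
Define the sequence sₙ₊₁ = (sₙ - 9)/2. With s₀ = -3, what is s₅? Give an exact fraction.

s₁ = ((-3) - 9)/2 = -6.
s₂ = ((-6) - 9)/2 = -15/2.
s₃ = ((-15/2) - 9)/2 = -33/4.
s₄ = ((-33/4) - 9)/2 = -69/8.
s₅ = ((-69/8) - 9)/2 = -141/16.

-141/16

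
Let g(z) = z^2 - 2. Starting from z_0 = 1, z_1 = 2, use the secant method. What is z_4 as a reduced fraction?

g(1) = -1, g(2) = 2. z_2 = 2 - 2·(2 - 1)/(2 - (-1)) = 4/3.
g(2) = 2, g(4/3) = -2/9. z_3 = (4/3) - (-2/9)·((4/3) - 2)/((-2/9) - 2) = 7/5.
g(4/3) = -2/9, g(7/5) = -1/25. z_4 = (7/5) - (-1/25)·((7/5) - (4/3))/((-1/25) - (-2/9)) = 58/41.

58/41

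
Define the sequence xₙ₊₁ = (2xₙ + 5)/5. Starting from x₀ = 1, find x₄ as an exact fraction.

x₁ = (2·1 + 5)/5 = 7/5.
x₂ = (2·(7/5) + 5)/5 = 39/25.
x₃ = (2·(39/25) + 5)/5 = 203/125.
x₄ = (2·(203/125) + 5)/5 = 1031/625.

1031/625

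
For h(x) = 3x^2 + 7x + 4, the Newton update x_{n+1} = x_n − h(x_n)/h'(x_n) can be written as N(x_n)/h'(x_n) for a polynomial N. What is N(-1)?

h'(x) = 6x + 7.
N(x) = x·h'(x) − h(x) = x·(6x + 7) − (3x^2 + 7x + 4) = 3x^2 − 4.
N(-1) = −1.

−1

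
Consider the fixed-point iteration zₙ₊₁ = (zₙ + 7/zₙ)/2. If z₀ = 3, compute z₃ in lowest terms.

32257/12192

z₁ = (3 + 7/3)/2 = 8/3.
z₂ = (8/3 + 7/(8/3))/2 = 127/48.
z₃ = (127/48 + 7/(127/48))/2 = 32257/12192.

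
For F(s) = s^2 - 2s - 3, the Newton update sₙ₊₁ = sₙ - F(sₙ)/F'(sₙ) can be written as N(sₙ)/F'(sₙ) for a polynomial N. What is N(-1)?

F'(s) = 2s - 2.
N(s) = s·F'(s) - F(s) = s·(2s - 2) - (s^2 - 2s - 3) = s^2 + 3.
N(-1) = 4.

4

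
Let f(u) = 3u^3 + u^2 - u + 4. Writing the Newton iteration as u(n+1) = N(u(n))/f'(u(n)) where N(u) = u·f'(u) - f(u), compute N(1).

3

f'(u) = 9u^2 + 2u - 1.
N(u) = u·f'(u) - f(u) = u·(9u^2 + 2u - 1) - (3u^3 + u^2 - u + 4) = 6u^3 + u^2 - 4.
N(1) = 3.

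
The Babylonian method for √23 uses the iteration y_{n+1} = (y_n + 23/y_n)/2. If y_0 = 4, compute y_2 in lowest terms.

2993/624

y_1 = (4 + 23/4)/2 = 39/8.
y_2 = (39/8 + 23/(39/8))/2 = 2993/624.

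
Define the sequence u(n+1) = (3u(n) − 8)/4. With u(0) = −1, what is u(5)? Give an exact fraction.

−6491/1024

u(1) = (3·(−1) − 8)/4 = −11/4.
u(2) = (3·(−11/4) − 8)/4 = −65/16.
u(3) = (3·(−65/16) − 8)/4 = −323/64.
u(4) = (3·(−323/64) − 8)/4 = −1481/256.
u(5) = (3·(−1481/256) − 8)/4 = −6491/1024.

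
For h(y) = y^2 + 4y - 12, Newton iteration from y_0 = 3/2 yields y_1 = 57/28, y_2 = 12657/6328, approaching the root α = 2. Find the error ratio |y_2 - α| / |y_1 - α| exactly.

1/226

y_1 - α = 57/28 - 2 = 1/28, so |y_1 - α| = 1/28.
y_2 - α = 12657/6328 - 2 = 1/6328, so |y_2 - α| = 1/6328.
Ratio = (1/6328) / (1/28) = 1/226.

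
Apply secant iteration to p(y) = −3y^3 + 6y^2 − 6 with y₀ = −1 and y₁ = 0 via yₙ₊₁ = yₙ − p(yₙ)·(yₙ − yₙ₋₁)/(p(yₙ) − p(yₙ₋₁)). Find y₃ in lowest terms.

−9/8

p(−1) = 3, p(0) = −6. y₂ = 0 − (−6)·(0 − (−1))/((−6) − 3) = −2/3.
p(0) = −6, p(−2/3) = −22/9. y₃ = (−2/3) − (−22/9)·((−2/3) − 0)/((−22/9) − (−6)) = −9/8.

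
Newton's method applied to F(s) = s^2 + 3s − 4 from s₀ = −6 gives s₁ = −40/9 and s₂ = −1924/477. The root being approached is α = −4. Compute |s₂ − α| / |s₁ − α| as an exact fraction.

4/53

s₁ − α = −40/9 − (−4) = −40/9 + 4 = −4/9, so |s₁ − α| = 4/9.
s₂ − α = −1924/477 − (−4) = −1924/477 + 4 = −16/477, so |s₂ − α| = 16/477.
Ratio = (16/477) / (4/9) = 4/53.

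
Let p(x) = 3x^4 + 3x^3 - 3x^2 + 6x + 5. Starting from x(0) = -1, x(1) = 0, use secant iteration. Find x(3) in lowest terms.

-1215/1963

p(-1) = -4, p(0) = 5. x(2) = 0 - 5·(0 - (-1))/(5 - (-4)) = -5/9.
p(0) = 5, p(-5/9) = 1120/2187. x(3) = (-5/9) - (1120/2187)·((-5/9) - 0)/((1120/2187) - 5) = -1215/1963.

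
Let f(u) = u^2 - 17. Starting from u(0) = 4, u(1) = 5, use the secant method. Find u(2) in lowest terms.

37/9

f(4) = -1, f(5) = 8. u(2) = 5 - 8·(5 - 4)/(8 - (-1)) = 37/9.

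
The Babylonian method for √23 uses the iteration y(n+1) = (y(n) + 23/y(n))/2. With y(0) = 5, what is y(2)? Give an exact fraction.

y(1) = (5 + 23/5)/2 = 24/5.
y(2) = (24/5 + 23/(24/5))/2 = 1151/240.

1151/240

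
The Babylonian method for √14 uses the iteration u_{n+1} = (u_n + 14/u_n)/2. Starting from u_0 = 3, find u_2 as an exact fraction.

u_1 = (3 + 14/3)/2 = 23/6.
u_2 = (23/6 + 14/(23/6))/2 = 1033/276.

1033/276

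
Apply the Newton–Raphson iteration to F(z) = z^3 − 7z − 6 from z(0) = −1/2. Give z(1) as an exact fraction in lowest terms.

F'(z) = 3z^2 − 7.
F(−1/2) = −21/8, F'(−1/2) = −25/4, so z(1) = (−1/2) − (−21/8)/(−25/4) = −23/25.

−23/25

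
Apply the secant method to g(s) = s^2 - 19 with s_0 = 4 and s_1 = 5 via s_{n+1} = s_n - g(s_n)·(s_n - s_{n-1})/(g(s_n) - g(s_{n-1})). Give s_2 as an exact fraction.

g(4) = -3, g(5) = 6. s_2 = 5 - 6·(5 - 4)/(6 - (-3)) = 13/3.

13/3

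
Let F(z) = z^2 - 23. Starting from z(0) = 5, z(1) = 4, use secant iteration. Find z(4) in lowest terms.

F(5) = 2, F(4) = -7. z(2) = 4 - (-7)·(4 - 5)/((-7) - 2) = 43/9.
F(4) = -7, F(43/9) = -14/81. z(3) = (43/9) - (-14/81)·((43/9) - 4)/((-14/81) - (-7)) = 379/79.
F(43/9) = -14/81, F(379/79) = 98/6241. z(4) = (379/79) - (98/6241)·((379/79) - (43/9))/((98/6241) - (-14/81)) = 16325/3404.

16325/3404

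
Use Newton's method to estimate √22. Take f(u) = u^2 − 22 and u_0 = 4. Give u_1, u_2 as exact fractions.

u_1 = 19/4, u_2 = 713/152

f'(u) = 2u.
f(4) = −6, f'(4) = 8, so u_1 = 4 − (−6)/8 = 19/4.
f(19/4) = 9/16, f'(19/4) = 19/2, so u_2 = (19/4) − (9/16)/(19/2) = 713/152.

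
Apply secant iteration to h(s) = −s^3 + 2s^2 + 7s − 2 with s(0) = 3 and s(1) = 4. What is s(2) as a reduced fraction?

29/8

h(3) = 10, h(4) = −6. s(2) = 4 − (−6)·(4 − 3)/((−6) − 10) = 29/8.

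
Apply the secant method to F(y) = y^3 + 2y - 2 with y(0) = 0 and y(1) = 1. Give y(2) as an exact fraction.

2/3

F(0) = -2, F(1) = 1. y(2) = 1 - 1·(1 - 0)/(1 - (-2)) = 2/3.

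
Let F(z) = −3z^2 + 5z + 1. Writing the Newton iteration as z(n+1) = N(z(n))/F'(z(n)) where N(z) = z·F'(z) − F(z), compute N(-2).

F'(z) = −6z + 5.
N(z) = z·F'(z) − F(z) = z·(−6z + 5) − (−3z^2 + 5z + 1) = −3z^2 − 1.
N(-2) = −13.

−13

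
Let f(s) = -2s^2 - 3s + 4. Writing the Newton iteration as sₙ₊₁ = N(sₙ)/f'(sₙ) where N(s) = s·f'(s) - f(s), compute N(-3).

f'(s) = -4s - 3.
N(s) = s·f'(s) - f(s) = s·(-4s - 3) - (-2s^2 - 3s + 4) = -2s^2 - 4.
N(-3) = -22.

-22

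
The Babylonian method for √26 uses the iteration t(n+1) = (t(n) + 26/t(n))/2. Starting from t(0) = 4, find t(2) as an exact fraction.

t(1) = (4 + 26/4)/2 = 21/4.
t(2) = (21/4 + 26/(21/4))/2 = 857/168.

857/168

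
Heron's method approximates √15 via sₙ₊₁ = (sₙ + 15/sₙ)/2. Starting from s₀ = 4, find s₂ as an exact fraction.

1921/496

s₁ = (4 + 15/4)/2 = 31/8.
s₂ = (31/8 + 15/(31/8))/2 = 1921/496.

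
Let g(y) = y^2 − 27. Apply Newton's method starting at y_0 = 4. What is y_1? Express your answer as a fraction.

43/8

g'(y) = 2y.
g(4) = −11, g'(4) = 8, so y_1 = 4 − (−11)/8 = 43/8.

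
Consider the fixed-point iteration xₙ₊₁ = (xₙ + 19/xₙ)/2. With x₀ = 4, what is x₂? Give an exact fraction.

x₁ = (4 + 19/4)/2 = 35/8.
x₂ = (35/8 + 19/(35/8))/2 = 2441/560.

2441/560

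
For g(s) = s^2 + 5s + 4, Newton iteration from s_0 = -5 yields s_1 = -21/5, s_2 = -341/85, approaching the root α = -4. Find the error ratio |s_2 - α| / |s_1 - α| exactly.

s_1 - α = -21/5 - (-4) = -21/5 + 4 = -1/5, so |s_1 - α| = 1/5.
s_2 - α = -341/85 - (-4) = -341/85 + 4 = -1/85, so |s_2 - α| = 1/85.
Ratio = (1/85) / (1/5) = 1/17.

1/17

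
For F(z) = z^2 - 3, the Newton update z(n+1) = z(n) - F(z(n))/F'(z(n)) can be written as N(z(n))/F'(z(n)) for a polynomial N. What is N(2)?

F'(z) = 2z.
N(z) = z·F'(z) - F(z) = z·(2z) - (z^2 - 3) = z^2 + 3.
N(2) = 7.

7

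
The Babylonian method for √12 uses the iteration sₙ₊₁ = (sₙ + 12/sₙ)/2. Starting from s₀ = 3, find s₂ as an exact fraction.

s₁ = (3 + 12/3)/2 = 7/2.
s₂ = (7/2 + 12/(7/2))/2 = 97/28.

97/28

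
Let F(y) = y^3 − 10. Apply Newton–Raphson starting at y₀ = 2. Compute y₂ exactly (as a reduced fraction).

3277/1521

F'(y) = 3y^2.
F(2) = −2, F'(2) = 12, so y₁ = 2 − (−2)/12 = 13/6.
F(13/6) = 37/216, F'(13/6) = 169/12, so y₂ = (13/6) − (37/216)/(169/12) = 3277/1521.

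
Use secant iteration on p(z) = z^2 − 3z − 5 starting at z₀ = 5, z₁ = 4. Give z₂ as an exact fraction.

25/6

p(5) = 5, p(4) = −1. z₂ = 4 − (−1)·(4 − 5)/((−1) − 5) = 25/6.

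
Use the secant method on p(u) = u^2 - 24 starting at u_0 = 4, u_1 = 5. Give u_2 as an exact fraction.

p(4) = -8, p(5) = 1. u_2 = 5 - 1·(5 - 4)/(1 - (-8)) = 44/9.

44/9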